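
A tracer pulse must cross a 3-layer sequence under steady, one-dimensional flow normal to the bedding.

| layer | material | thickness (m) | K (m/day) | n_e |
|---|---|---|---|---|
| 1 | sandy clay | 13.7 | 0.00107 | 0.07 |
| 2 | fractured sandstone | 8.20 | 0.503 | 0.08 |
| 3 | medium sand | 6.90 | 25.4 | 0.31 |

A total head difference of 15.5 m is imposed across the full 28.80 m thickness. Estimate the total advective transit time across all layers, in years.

With flow normal to the layers, continuity requires the same specific discharge q through every layer.
Σ(b_i/K_i) = 13.7/0.00107 + 8.20/0.503 + 6.90/25.4 = 12820 d.
q = Δh / Σ(b_i/K_i) = 15.5 / 12820 = 0.001209 m/day.
In each layer the seepage velocity is v_i = q/n_i, so the layer transit time is t_i = b_i·n_i / q:
  layer 1 (sandy clay): t_1 = 13.7 × 0.07 / 0.001209 = 793.2 d
  layer 2 (fractured sandstone): t_2 = 8.20 × 0.08 / 0.001209 = 542.6 d
  layer 3 (medium sand): t_3 = 6.90 × 0.31 / 0.001209 = 1769 d
Total t = Σ t_i = 3105 days = 8.501 years.

8.50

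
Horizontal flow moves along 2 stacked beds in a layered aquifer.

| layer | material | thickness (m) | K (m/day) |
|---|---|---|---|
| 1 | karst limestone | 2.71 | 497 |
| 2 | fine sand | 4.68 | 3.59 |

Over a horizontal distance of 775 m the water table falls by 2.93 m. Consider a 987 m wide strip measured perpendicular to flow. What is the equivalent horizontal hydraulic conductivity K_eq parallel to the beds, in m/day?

Flow is parallel to layering, so each bed carries its own Darcy discharge and the transmissivities add.
Σ(K_i·b_i) = 497×2.71 + 3.59×4.68 = 1364 m²/day.
Total thickness b = 7.390 m, so K_eq = Σ(K_i·b_i)/b = 184.5 m/day.

185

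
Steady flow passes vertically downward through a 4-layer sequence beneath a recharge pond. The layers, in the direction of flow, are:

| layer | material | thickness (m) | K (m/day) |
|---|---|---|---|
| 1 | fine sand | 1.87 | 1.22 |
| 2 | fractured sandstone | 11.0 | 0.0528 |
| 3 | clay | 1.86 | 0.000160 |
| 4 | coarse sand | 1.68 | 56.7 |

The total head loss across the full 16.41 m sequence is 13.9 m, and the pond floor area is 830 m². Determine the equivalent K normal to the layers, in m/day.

Flow is perpendicular to layering, so the layers act in series and the equivalent K is the thickness-weighted harmonic mean.
Total thickness L = 1.87 + 11.0 + 1.86 + 1.68 = 16.41 m.
Σ(b_i/K_i) = 1.87/1.22 + 11.0/0.0528 + 1.86/0.000160 + 1.68/56.7 = 11835 d.
K_eq = L / Σ(b_i/K_i) = 16.41 / 11835 = 0.001387 m/day.

0.00139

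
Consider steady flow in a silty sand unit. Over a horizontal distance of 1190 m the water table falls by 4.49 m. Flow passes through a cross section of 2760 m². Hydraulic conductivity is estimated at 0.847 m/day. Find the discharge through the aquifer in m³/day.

8.82

Hydraulic gradient i = Δh / L = 4.49 / 1190 = 0.003773.
Darcy's law: Q = K · A · i = 0.8470 × 2760 × 0.003773 = 8.820 m³/day.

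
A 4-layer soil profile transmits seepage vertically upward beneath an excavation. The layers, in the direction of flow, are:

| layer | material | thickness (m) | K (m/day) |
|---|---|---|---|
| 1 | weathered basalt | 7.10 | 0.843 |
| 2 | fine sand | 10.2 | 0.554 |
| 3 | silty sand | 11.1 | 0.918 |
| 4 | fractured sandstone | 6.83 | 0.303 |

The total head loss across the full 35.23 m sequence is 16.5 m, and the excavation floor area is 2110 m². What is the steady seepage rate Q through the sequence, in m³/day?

Flow is perpendicular to layering, so the layers act in series and the equivalent K is the thickness-weighted harmonic mean.
Total thickness L = 7.10 + 10.2 + 11.1 + 6.83 = 35.23 m.
Σ(b_i/K_i) = 7.10/0.843 + 10.2/0.554 + 11.1/0.918 + 6.83/0.303 = 61.47 d.
K_eq = L / Σ(b_i/K_i) = 35.23 / 61.47 = 0.5732 m/day.
Q = K_eq · A · (Δh/L) = 0.5732 × 2110 × (16.5/35.23) = 566.4 m³/day.

566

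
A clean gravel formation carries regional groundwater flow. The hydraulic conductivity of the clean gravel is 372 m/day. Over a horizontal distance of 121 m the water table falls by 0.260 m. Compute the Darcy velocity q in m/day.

Hydraulic gradient i = Δh / L = 0.260 / 121 = 0.002149.
Specific discharge q = K · i = 372.0 × 0.002149 = 0.7993 m/day.

0.799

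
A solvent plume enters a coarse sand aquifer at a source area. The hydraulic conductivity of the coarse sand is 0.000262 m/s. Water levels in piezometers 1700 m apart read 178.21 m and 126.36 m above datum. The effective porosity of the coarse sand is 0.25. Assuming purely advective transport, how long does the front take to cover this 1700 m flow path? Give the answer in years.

1.69

Convert K: 0.000262 m/s × 86400 = 22.64 m/day.
Hydraulic gradient i = (178.21 − 126.36) / 1700 = 51.85 / 1700 = 0.03050.
Darcy flux q = K · i = 22.64 × 0.03050 = 0.6904 m/day.
Seepage velocity v = q / n_e = 0.6904 / 0.25 = 2.762 m/day.
Travel time t = L / v = 1700 / 2.762 = 615.6 days = 1.685 years.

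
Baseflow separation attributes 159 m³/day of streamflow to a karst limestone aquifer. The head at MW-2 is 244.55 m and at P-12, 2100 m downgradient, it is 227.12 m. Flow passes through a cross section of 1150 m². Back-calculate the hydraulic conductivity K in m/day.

Hydraulic gradient i = (244.55 − 227.12) / 2100 = 17.43 / 2100 = 0.008300.
From Q = K·A·i, K = Q / (A·i) = 159 / (1150 × 0.008300) = 16.66 m/day.

16.7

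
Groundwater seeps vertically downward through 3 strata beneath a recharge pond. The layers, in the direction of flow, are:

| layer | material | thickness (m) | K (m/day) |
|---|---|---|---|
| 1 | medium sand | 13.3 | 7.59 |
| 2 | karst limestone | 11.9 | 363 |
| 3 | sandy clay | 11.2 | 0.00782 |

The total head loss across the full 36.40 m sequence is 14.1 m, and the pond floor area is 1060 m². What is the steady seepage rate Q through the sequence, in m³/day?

Flow is perpendicular to layering, so the layers act in series and the equivalent K is the thickness-weighted harmonic mean.
Total thickness L = 13.3 + 11.9 + 11.2 = 36.40 m.
Σ(b_i/K_i) = 13.3/7.59 + 11.9/363 + 11.2/0.00782 = 1434 d.
K_eq = L / Σ(b_i/K_i) = 36.40 / 1434 = 0.02538 m/day.
Q = K_eq · A · (Δh/L) = 0.02538 × 1060 × (14.1/36.40) = 10.42 m³/day.

10.4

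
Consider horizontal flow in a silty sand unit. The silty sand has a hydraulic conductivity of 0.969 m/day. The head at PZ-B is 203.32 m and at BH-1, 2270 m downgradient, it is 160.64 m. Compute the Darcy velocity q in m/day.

Hydraulic gradient i = (203.32 − 160.64) / 2270 = 42.68 / 2270 = 0.01880.
Specific discharge q = K · i = 0.9690 × 0.01880 = 0.01822 m/day.

0.0182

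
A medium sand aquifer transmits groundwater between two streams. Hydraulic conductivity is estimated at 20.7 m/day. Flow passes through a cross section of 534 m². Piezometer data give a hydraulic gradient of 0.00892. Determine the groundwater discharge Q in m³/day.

98.6

Hydraulic gradient i = 0.00892.
Darcy's law: Q = K · A · i = 20.70 × 534.0 × 0.008920 = 98.60 m³/day.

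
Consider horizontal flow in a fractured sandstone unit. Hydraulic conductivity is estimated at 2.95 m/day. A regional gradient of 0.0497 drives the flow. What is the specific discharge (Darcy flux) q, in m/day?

0.147

Hydraulic gradient i = 0.0497.
Specific discharge q = K · i = 2.950 × 0.04970 = 0.1466 m/day.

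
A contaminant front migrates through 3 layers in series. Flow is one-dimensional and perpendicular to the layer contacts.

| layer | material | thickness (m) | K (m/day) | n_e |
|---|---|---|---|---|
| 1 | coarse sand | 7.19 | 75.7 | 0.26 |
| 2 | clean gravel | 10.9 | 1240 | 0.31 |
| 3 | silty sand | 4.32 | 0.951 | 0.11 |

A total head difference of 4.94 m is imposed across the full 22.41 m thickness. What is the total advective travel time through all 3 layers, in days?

With flow normal to the layers, continuity requires the same specific discharge q through every layer.
Σ(b_i/K_i) = 7.19/75.7 + 10.9/1240 + 4.32/0.951 = 4.646 d.
q = Δh / Σ(b_i/K_i) = 4.94 / 4.646 = 1.063 m/day.
In each layer the seepage velocity is v_i = q/n_i, so the layer transit time is t_i = b_i·n_i / q:
  layer 1 (coarse sand): t_1 = 7.19 × 0.26 / 1.063 = 1.758 d
  layer 2 (clean gravel): t_2 = 10.9 × 0.31 / 1.063 = 3.178 d
  layer 3 (silty sand): t_3 = 4.32 × 0.11 / 1.063 = 0.4470 d
Total t = Σ t_i = 5.383 days.

5.38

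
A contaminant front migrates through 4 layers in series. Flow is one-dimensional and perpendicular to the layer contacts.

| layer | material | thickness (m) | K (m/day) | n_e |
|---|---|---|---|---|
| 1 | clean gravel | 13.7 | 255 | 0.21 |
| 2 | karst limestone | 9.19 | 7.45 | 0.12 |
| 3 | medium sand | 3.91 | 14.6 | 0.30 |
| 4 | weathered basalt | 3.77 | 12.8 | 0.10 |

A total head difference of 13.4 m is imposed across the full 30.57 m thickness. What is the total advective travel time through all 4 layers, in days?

0.763

With flow normal to the layers, continuity requires the same specific discharge q through every layer.
Σ(b_i/K_i) = 13.7/255 + 9.19/7.45 + 3.91/14.6 + 3.77/12.8 = 1.850 d.
q = Δh / Σ(b_i/K_i) = 13.4 / 1.850 = 7.245 m/day.
In each layer the seepage velocity is v_i = q/n_i, so the layer transit time is t_i = b_i·n_i / q:
  layer 1 (clean gravel): t_1 = 13.7 × 0.21 / 7.245 = 0.3971 d
  layer 2 (karst limestone): t_2 = 9.19 × 0.12 / 7.245 = 0.1522 d
  layer 3 (medium sand): t_3 = 3.91 × 0.30 / 7.245 = 0.1619 d
  layer 4 (weathered basalt): t_4 = 3.77 × 0.10 / 7.245 = 0.05204 d
Total t = Σ t_i = 0.7633 days.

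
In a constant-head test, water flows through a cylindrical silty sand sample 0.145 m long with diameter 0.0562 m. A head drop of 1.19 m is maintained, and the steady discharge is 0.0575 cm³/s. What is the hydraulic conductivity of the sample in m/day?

0.244

Cross-sectional area A = π·(d/2)² = π × (0.0562/2)² = 0.002481 m².
Convert discharge: 0.0575 cm³/s = 5.750e-08 m³/s.
Darcy's law rearranged: K = Q·L / (A·Δh) = 5.750e-08 × 0.145 / (0.002481 × 1.19) = 2.824e-06 m/s = 0.2440 m/day.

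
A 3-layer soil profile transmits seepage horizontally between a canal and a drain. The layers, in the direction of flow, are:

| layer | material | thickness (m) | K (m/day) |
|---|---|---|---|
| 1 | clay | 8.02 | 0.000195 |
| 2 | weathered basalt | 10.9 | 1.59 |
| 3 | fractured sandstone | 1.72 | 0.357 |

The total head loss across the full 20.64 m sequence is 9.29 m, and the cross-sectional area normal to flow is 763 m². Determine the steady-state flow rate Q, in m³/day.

0.172

Flow is perpendicular to layering, so the layers act in series and the equivalent K is the thickness-weighted harmonic mean.
Total thickness L = 8.02 + 10.9 + 1.72 = 20.64 m.
Σ(b_i/K_i) = 8.02/0.000195 + 10.9/1.59 + 1.72/0.357 = 41140 d.
K_eq = L / Σ(b_i/K_i) = 20.64 / 41140 = 0.0005017 m/day.
Q = K_eq · A · (Δh/L) = 0.0005017 × 763 × (9.29/20.64) = 0.1723 m³/day.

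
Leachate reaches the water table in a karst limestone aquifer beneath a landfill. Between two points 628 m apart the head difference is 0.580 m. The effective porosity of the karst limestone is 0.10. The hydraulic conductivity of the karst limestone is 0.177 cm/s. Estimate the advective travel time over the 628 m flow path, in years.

Convert K: 0.177 cm/s × 864 = 152.9 m/day.
Hydraulic gradient i = Δh / L = 0.580 / 628 = 0.0009236.
Darcy flux q = K · i = 152.9 × 0.0009236 = 0.1412 m/day.
Seepage velocity v = q / n_e = 0.1412 / 0.10 = 1.412 m/day.
Travel time t = L / v = 628 / 1.412 = 444.6 days = 1.217 years.

1.22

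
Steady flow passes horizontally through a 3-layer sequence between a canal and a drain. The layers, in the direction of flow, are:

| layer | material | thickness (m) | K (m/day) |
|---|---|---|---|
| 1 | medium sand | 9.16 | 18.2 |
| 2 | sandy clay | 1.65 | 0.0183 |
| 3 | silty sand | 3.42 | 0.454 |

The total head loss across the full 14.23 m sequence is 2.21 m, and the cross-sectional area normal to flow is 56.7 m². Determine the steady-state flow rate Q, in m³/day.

Flow is perpendicular to layering, so the layers act in series and the equivalent K is the thickness-weighted harmonic mean.
Total thickness L = 9.16 + 1.65 + 3.42 = 14.23 m.
Σ(b_i/K_i) = 9.16/18.2 + 1.65/0.0183 + 3.42/0.454 = 98.20 d.
K_eq = L / Σ(b_i/K_i) = 14.23 / 98.20 = 0.1449 m/day.
Q = K_eq · A · (Δh/L) = 0.1449 × 56.7 × (2.21/14.23) = 1.276 m³/day.

1.28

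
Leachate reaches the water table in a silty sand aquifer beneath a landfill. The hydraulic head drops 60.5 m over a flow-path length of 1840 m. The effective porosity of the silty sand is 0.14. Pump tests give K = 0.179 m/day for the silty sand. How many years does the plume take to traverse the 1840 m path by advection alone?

Hydraulic gradient i = Δh / L = 60.5 / 1840 = 0.03288.
Darcy flux q = K · i = 0.1790 × 0.03288 = 0.005886 m/day.
Seepage velocity v = q / n_e = 0.005886 / 0.14 = 0.04204 m/day.
Travel time t = L / v = 1840 / 0.04204 = 43768 days = 119.8 years.

120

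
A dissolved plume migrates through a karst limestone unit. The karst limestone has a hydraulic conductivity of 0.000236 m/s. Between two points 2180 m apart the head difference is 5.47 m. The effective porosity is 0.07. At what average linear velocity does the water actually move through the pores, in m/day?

0.731

Convert K: 0.000236 m/s × 86400 = 20.39 m/day.
Hydraulic gradient i = Δh / L = 5.47 / 2180 = 0.002509.
Darcy flux q = K · i = 20.39 × 0.002509 = 0.05116 m/day.
Seepage velocity v = q / n_e = 0.05116 / 0.07 = 0.7309 m/day.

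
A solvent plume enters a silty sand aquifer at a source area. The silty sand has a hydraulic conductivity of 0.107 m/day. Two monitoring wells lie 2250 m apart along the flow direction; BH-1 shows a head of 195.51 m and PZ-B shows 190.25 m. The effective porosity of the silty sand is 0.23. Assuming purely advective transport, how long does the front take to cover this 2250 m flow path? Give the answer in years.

5660

Hydraulic gradient i = (195.51 − 190.25) / 2250 = 5.26 / 2250 = 0.002338.
Darcy flux q = K · i = 0.1070 × 0.002338 = 0.0002501 m/day.
Seepage velocity v = q / n_e = 0.0002501 / 0.23 = 0.001088 m/day.
Travel time t = L / v = 2250 / 0.001088 = 2.069e+06 days = 5664 years.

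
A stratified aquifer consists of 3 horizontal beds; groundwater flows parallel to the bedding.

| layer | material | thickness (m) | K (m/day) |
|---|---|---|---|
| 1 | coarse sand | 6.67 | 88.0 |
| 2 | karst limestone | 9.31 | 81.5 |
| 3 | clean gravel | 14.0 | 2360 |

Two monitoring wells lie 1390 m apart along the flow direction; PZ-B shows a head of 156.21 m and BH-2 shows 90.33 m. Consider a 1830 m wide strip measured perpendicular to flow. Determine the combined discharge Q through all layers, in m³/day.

Flow is parallel to layering, so each bed carries its own Darcy discharge and the transmissivities add.
Σ(K_i·b_i) = 88.0×6.67 + 81.5×9.31 + 2360×14.0 = 34386 m²/day.
Hydraulic gradient i = (156.21 − 90.33) / 1390 = 65.88 / 1390 = 0.04740.
Q = Σ(K_i·b_i) · W · i = 34386 × 1830 × 0.04740 = 2.982e+06 m³/day.

2.98e+06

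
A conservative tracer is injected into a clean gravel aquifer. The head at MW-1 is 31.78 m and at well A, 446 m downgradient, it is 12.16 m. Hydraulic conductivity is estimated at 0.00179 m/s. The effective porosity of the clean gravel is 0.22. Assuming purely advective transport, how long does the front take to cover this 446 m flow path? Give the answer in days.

14.4

Convert K: 0.00179 m/s × 86400 = 154.7 m/day.
Hydraulic gradient i = (31.78 − 12.16) / 446 = 19.62 / 446 = 0.04399.
Darcy flux q = K · i = 154.7 × 0.04399 = 6.803 m/day.
Seepage velocity v = q / n_e = 6.803 / 0.22 = 30.92 m/day.
Travel time t = L / v = 446 / 30.92 = 14.42 days.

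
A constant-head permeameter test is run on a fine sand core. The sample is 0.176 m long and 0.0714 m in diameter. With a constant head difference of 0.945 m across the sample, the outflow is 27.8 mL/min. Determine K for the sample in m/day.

1.86

Cross-sectional area A = π·(d/2)² = π × (0.0714/2)² = 0.004004 m².
Convert discharge: 27.8 mL/min = 4.633e-07 m³/s.
Darcy's law rearranged: K = Q·L / (A·Δh) = 4.633e-07 × 0.176 / (0.004004 × 0.945) = 2.155e-05 m/s = 1.862 m/day.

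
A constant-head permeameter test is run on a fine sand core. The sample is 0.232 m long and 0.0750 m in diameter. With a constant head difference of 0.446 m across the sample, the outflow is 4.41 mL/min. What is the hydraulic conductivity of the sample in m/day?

0.748

Cross-sectional area A = π·(d/2)² = π × (0.0750/2)² = 0.004418 m².
Convert discharge: 4.41 mL/min = 7.350e-08 m³/s.
Darcy's law rearranged: K = Q·L / (A·Δh) = 7.350e-08 × 0.232 / (0.004418 × 0.446) = 8.654e-06 m/s = 0.7477 m/day.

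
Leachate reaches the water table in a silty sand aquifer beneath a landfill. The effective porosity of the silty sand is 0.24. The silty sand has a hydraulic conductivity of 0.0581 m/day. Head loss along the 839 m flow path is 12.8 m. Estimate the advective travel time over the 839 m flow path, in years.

Hydraulic gradient i = Δh / L = 12.8 / 839 = 0.01526.
Darcy flux q = K · i = 0.05810 × 0.01526 = 0.0008864 m/day.
Seepage velocity v = q / n_e = 0.0008864 / 0.24 = 0.003693 m/day.
Travel time t = L / v = 839 / 0.003693 = 2.272e+05 days = 622.0 years.

622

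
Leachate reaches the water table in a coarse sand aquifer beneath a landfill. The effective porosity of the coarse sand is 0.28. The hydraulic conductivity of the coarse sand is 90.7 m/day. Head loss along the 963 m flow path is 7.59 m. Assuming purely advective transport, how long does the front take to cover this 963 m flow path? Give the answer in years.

Hydraulic gradient i = Δh / L = 7.59 / 963 = 0.007882.
Darcy flux q = K · i = 90.70 × 0.007882 = 0.7149 m/day.
Seepage velocity v = q / n_e = 0.7149 / 0.28 = 2.553 m/day.
Travel time t = L / v = 963 / 2.553 = 377.2 days = 1.033 years.

1.03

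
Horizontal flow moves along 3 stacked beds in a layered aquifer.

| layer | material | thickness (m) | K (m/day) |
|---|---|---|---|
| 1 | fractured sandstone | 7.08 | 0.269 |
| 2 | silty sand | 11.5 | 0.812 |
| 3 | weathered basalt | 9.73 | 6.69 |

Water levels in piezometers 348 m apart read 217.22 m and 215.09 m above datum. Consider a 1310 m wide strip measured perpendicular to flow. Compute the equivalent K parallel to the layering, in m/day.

2.70

Flow is parallel to layering, so each bed carries its own Darcy discharge and the transmissivities add.
Σ(K_i·b_i) = 0.269×7.08 + 0.812×11.5 + 6.69×9.73 = 76.34 m²/day.
Total thickness b = 28.31 m, so K_eq = Σ(K_i·b_i)/b = 2.696 m/day.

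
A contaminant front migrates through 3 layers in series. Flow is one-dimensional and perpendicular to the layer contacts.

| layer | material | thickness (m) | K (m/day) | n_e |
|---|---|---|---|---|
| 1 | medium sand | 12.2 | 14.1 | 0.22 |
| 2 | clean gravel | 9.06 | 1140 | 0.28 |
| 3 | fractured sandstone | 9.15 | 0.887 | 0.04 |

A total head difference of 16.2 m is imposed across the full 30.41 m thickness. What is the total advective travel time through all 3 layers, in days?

3.86

With flow normal to the layers, continuity requires the same specific discharge q through every layer.
Σ(b_i/K_i) = 12.2/14.1 + 9.06/1140 + 9.15/0.887 = 11.19 d.
q = Δh / Σ(b_i/K_i) = 16.2 / 11.19 = 1.448 m/day.
In each layer the seepage velocity is v_i = q/n_i, so the layer transit time is t_i = b_i·n_i / q:
  layer 1 (medium sand): t_1 = 12.2 × 0.22 / 1.448 = 1.854 d
  layer 2 (clean gravel): t_2 = 9.06 × 0.28 / 1.448 = 1.752 d
  layer 3 (fractured sandstone): t_3 = 9.15 × 0.04 / 1.448 = 0.2528 d
Total t = Σ t_i = 3.859 days.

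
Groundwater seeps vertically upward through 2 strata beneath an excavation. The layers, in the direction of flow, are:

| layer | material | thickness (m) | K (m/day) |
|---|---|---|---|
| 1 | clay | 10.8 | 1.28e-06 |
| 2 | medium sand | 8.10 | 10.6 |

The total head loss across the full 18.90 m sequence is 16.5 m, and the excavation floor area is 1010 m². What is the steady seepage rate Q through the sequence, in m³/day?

0.00198

Flow is perpendicular to layering, so the layers act in series and the equivalent K is the thickness-weighted harmonic mean.
Total thickness L = 10.8 + 8.10 = 18.90 m.
Σ(b_i/K_i) = 10.8/1.28e-06 + 8.10/10.6 = 8.438e+06 d.
K_eq = L / Σ(b_i/K_i) = 18.90 / 8.438e+06 = 2.240e-06 m/day.
Q = K_eq · A · (Δh/L) = 2.240e-06 × 1010 × (16.5/18.90) = 0.001975 m³/day.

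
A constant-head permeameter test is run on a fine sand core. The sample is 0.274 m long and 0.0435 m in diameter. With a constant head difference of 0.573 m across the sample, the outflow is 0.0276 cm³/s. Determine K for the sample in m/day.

0.767

Cross-sectional area A = π·(d/2)² = π × (0.0435/2)² = 0.001486 m².
Convert discharge: 0.0276 cm³/s = 2.760e-08 m³/s.
Darcy's law rearranged: K = Q·L / (A·Δh) = 2.760e-08 × 0.274 / (0.001486 × 0.573) = 8.880e-06 m/s = 0.7673 m/day.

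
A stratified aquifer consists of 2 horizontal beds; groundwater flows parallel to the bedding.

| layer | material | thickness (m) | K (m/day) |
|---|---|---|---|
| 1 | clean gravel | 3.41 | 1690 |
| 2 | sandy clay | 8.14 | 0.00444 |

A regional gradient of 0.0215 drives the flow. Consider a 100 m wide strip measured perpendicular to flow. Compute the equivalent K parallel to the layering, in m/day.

Flow is parallel to layering, so each bed carries its own Darcy discharge and the transmissivities add.
Σ(K_i·b_i) = 1690×3.41 + 0.00444×8.14 = 5763 m²/day.
Total thickness b = 11.55 m, so K_eq = Σ(K_i·b_i)/b = 499.0 m/day.

499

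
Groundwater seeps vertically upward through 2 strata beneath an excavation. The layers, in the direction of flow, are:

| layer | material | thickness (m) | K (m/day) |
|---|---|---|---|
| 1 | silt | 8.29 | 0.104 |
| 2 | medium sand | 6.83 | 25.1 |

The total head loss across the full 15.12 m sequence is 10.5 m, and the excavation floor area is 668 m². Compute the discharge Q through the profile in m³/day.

87.7

Flow is perpendicular to layering, so the layers act in series and the equivalent K is the thickness-weighted harmonic mean.
Total thickness L = 8.29 + 6.83 = 15.12 m.
Σ(b_i/K_i) = 8.29/0.104 + 6.83/25.1 = 79.98 d.
K_eq = L / Σ(b_i/K_i) = 15.12 / 79.98 = 0.1890 m/day.
Q = K_eq · A · (Δh/L) = 0.1890 × 668 × (10.5/15.12) = 87.69 m³/day.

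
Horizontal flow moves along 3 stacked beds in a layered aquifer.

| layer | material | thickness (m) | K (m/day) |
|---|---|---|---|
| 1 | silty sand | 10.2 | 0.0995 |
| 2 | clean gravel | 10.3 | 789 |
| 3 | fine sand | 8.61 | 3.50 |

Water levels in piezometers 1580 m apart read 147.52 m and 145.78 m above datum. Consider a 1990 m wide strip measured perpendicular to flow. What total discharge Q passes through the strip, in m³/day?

17900

Flow is parallel to layering, so each bed carries its own Darcy discharge and the transmissivities add.
Σ(K_i·b_i) = 0.0995×10.2 + 789×10.3 + 3.50×8.61 = 8158 m²/day.
Hydraulic gradient i = (147.52 − 145.78) / 1580 = 1.74 / 1580 = 0.001101.
Q = Σ(K_i·b_i) · W · i = 8158 × 1990 × 0.001101 = 17878 m³/day.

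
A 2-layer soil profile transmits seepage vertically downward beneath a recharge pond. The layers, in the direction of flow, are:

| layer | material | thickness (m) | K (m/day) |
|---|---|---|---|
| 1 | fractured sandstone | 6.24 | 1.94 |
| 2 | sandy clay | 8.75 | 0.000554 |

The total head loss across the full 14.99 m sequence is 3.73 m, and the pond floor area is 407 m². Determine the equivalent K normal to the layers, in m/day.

Flow is perpendicular to layering, so the layers act in series and the equivalent K is the thickness-weighted harmonic mean.
Total thickness L = 6.24 + 8.75 = 14.99 m.
Σ(b_i/K_i) = 6.24/1.94 + 8.75/0.000554 = 15797 d.
K_eq = L / Σ(b_i/K_i) = 14.99 / 15797 = 0.0009489 m/day.

0.000949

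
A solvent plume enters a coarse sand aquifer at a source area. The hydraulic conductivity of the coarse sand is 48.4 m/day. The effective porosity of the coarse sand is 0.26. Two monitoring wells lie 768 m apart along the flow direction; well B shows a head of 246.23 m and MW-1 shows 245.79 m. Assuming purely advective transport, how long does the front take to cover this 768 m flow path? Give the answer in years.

Hydraulic gradient i = (246.23 − 245.79) / 768 = 0.44 / 768 = 0.0005729.
Darcy flux q = K · i = 48.40 × 0.0005729 = 0.02773 m/day.
Seepage velocity v = q / n_e = 0.02773 / 0.26 = 0.1067 m/day.
Travel time t = L / v = 768 / 0.1067 = 7201 days = 19.72 years.

19.7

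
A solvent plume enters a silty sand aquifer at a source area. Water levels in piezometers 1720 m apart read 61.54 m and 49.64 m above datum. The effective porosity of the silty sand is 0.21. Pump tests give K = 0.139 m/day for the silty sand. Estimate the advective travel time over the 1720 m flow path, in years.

1030

Hydraulic gradient i = (61.54 − 49.64) / 1720 = 11.9 / 1720 = 0.006919.
Darcy flux q = K · i = 0.1390 × 0.006919 = 0.0009617 m/day.
Seepage velocity v = q / n_e = 0.0009617 / 0.21 = 0.004579 m/day.
Travel time t = L / v = 1720 / 0.004579 = 3.756e+05 days = 1028 years.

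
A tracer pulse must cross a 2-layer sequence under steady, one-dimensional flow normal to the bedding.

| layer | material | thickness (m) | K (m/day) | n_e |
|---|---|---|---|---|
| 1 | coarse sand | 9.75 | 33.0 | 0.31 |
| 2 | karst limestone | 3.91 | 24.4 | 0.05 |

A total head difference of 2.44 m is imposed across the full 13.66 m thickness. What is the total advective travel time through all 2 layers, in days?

With flow normal to the layers, continuity requires the same specific discharge q through every layer.
Σ(b_i/K_i) = 9.75/33.0 + 3.91/24.4 = 0.4557 d.
q = Δh / Σ(b_i/K_i) = 2.44 / 0.4557 = 5.354 m/day.
In each layer the seepage velocity is v_i = q/n_i, so the layer transit time is t_i = b_i·n_i / q:
  layer 1 (coarse sand): t_1 = 9.75 × 0.31 / 5.354 = 0.5645 d
  layer 2 (karst limestone): t_2 = 3.91 × 0.05 / 5.354 = 0.03651 d
Total t = Σ t_i = 0.6010 days.

0.601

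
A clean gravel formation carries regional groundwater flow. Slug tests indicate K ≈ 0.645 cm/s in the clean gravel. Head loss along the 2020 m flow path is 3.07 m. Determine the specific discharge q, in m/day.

0.847

Convert K: 0.645 cm/s × 864 = 557.3 m/day.
Hydraulic gradient i = Δh / L = 3.07 / 2020 = 0.001520.
Specific discharge q = K · i = 557.3 × 0.001520 = 0.8470 m/day.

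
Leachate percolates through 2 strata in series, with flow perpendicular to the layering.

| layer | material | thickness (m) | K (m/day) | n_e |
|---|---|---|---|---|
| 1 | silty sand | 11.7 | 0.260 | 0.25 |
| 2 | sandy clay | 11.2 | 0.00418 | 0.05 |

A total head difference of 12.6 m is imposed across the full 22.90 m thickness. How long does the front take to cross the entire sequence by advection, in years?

2.06

With flow normal to the layers, continuity requires the same specific discharge q through every layer.
Σ(b_i/K_i) = 11.7/0.260 + 11.2/0.00418 = 2724 d.
q = Δh / Σ(b_i/K_i) = 12.6 / 2724 = 0.004625 m/day.
In each layer the seepage velocity is v_i = q/n_i, so the layer transit time is t_i = b_i·n_i / q:
  layer 1 (silty sand): t_1 = 11.7 × 0.25 / 0.004625 = 632.5 d
  layer 2 (sandy clay): t_2 = 11.2 × 0.05 / 0.004625 = 121.1 d
Total t = Σ t_i = 753.5 days = 2.063 years.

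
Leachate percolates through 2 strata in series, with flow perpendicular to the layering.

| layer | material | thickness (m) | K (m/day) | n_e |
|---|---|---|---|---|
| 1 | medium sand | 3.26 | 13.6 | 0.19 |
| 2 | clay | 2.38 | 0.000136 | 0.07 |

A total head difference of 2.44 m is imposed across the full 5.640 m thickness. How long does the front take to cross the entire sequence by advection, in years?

15.4

With flow normal to the layers, continuity requires the same specific discharge q through every layer.
Σ(b_i/K_i) = 3.26/13.6 + 2.38/0.000136 = 17500 d.
q = Δh / Σ(b_i/K_i) = 2.44 / 17500 = 0.0001394 m/day.
In each layer the seepage velocity is v_i = q/n_i, so the layer transit time is t_i = b_i·n_i / q:
  layer 1 (medium sand): t_1 = 3.26 × 0.19 / 0.0001394 = 4442 d
  layer 2 (clay): t_2 = 2.38 × 0.07 / 0.0001394 = 1195 d
Total t = Σ t_i = 5637 days = 15.43 years.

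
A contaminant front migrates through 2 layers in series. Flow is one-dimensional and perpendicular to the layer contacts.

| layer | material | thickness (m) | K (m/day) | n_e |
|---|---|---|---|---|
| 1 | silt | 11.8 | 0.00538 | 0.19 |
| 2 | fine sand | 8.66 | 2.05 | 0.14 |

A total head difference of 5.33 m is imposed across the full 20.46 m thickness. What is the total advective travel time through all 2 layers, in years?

With flow normal to the layers, continuity requires the same specific discharge q through every layer.
Σ(b_i/K_i) = 11.8/0.00538 + 8.66/2.05 = 2198 d.
q = Δh / Σ(b_i/K_i) = 5.33 / 2198 = 0.002425 m/day.
In each layer the seepage velocity is v_i = q/n_i, so the layer transit time is t_i = b_i·n_i / q:
  layer 1 (silt): t_1 = 11.8 × 0.19 / 0.002425 = 924.4 d
  layer 2 (fine sand): t_2 = 8.66 × 0.14 / 0.002425 = 499.9 d
Total t = Σ t_i = 1424 days = 3.899 years.

3.90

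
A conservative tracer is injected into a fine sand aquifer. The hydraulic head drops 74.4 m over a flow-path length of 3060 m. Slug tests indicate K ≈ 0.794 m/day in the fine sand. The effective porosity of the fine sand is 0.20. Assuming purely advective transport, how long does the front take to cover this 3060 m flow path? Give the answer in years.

Hydraulic gradient i = Δh / L = 74.4 / 3060 = 0.02431.
Darcy flux q = K · i = 0.7940 × 0.02431 = 0.01931 m/day.
Seepage velocity v = q / n_e = 0.01931 / 0.20 = 0.09653 m/day.
Travel time t = L / v = 3060 / 0.09653 = 31701 days = 86.79 years.

86.8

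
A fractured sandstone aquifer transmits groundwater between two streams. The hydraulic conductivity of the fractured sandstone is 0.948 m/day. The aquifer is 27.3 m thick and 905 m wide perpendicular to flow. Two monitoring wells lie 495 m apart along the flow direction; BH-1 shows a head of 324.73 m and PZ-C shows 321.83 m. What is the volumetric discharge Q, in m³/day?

Cross-sectional area A = 905 × 27.3 = 24706 m².
Hydraulic gradient i = (324.73 − 321.83) / 495 = 2.9 / 495 = 0.005859.
Darcy's law: Q = K · A · i = 0.9480 × 24706 × 0.005859 = 137.2 m³/day.

137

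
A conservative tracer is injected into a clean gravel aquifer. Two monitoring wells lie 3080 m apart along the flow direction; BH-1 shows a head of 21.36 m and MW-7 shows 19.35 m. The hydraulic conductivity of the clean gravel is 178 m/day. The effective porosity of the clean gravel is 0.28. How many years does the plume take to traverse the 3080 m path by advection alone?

Hydraulic gradient i = (21.36 − 19.35) / 3080 = 2.01 / 3080 = 0.0006526.
Darcy flux q = K · i = 178.0 × 0.0006526 = 0.1162 m/day.
Seepage velocity v = q / n_e = 0.1162 / 0.28 = 0.4149 m/day.
Travel time t = L / v = 3080 / 0.4149 = 7424 days = 20.33 years.

20.3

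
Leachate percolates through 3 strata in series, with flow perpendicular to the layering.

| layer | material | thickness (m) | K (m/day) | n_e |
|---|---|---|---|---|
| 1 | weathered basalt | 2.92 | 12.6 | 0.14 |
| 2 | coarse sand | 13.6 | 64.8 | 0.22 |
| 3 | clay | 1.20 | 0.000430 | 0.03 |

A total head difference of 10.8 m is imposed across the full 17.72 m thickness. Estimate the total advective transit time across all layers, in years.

With flow normal to the layers, continuity requires the same specific discharge q through every layer.
Σ(b_i/K_i) = 2.92/12.6 + 13.6/64.8 + 1.20/0.000430 = 2791 d.
q = Δh / Σ(b_i/K_i) = 10.8 / 2791 = 0.003869 m/day.
In each layer the seepage velocity is v_i = q/n_i, so the layer transit time is t_i = b_i·n_i / q:
  layer 1 (weathered basalt): t_1 = 2.92 × 0.14 / 0.003869 = 105.6 d
  layer 2 (coarse sand): t_2 = 13.6 × 0.22 / 0.003869 = 773.2 d
  layer 3 (clay): t_3 = 1.20 × 0.03 / 0.003869 = 9.304 d
Total t = Σ t_i = 888.2 days = 2.432 years.

2.43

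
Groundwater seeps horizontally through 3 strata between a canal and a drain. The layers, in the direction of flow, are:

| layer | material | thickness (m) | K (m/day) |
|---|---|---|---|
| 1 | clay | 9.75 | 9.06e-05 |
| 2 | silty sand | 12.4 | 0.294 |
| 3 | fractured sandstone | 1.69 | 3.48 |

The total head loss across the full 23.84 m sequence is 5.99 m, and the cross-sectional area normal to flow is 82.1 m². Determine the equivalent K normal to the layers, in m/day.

0.000221

Flow is perpendicular to layering, so the layers act in series and the equivalent K is the thickness-weighted harmonic mean.
Total thickness L = 9.75 + 12.4 + 1.69 = 23.84 m.
Σ(b_i/K_i) = 9.75/9.06e-05 + 12.4/0.294 + 1.69/3.48 = 1.077e+05 d.
K_eq = L / Σ(b_i/K_i) = 23.84 / 1.077e+05 = 0.0002214 m/day.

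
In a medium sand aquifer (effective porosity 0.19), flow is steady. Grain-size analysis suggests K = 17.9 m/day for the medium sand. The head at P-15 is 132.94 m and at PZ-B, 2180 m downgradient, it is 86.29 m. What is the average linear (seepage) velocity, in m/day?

Hydraulic gradient i = (132.94 − 86.29) / 2180 = 46.65 / 2180 = 0.02140.
Darcy flux q = K · i = 17.90 × 0.02140 = 0.3830 m/day.
Seepage velocity v = q / n_e = 0.3830 / 0.19 = 2.016 m/day.

2.02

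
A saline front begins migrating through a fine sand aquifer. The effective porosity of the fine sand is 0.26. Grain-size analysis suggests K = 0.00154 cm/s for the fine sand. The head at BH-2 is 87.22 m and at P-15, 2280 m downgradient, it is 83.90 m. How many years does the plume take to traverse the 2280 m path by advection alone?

838

Convert K: 0.00154 cm/s × 864 = 1.331 m/day.
Hydraulic gradient i = (87.22 − 83.90) / 2280 = 3.32 / 2280 = 0.001456.
Darcy flux q = K · i = 1.331 × 0.001456 = 0.001937 m/day.
Seepage velocity v = q / n_e = 0.001937 / 0.26 = 0.007452 m/day.
Travel time t = L / v = 2280 / 0.007452 = 3.060e+05 days = 837.7 years.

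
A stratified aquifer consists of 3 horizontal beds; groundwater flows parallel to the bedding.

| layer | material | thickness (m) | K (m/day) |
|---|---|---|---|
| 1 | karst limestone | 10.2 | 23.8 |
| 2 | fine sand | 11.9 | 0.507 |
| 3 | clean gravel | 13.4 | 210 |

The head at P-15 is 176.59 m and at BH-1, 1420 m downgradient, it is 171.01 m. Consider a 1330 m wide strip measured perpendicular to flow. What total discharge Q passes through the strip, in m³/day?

Flow is parallel to layering, so each bed carries its own Darcy discharge and the transmissivities add.
Σ(K_i·b_i) = 23.8×10.2 + 0.507×11.9 + 210×13.4 = 3063 m²/day.
Hydraulic gradient i = (176.59 − 171.01) / 1420 = 5.58 / 1420 = 0.003930.
Q = Σ(K_i·b_i) · W · i = 3063 × 1330 × 0.003930 = 16007 m³/day.

16000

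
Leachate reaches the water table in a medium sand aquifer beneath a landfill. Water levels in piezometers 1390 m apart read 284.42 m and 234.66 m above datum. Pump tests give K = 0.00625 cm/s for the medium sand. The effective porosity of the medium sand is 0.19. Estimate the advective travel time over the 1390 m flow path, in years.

3.74

Convert K: 0.00625 cm/s × 864 = 5.400 m/day.
Hydraulic gradient i = (284.42 − 234.66) / 1390 = 49.76 / 1390 = 0.03580.
Darcy flux q = K · i = 5.400 × 0.03580 = 0.1933 m/day.
Seepage velocity v = q / n_e = 0.1933 / 0.19 = 1.017 m/day.
Travel time t = L / v = 1390 / 1.017 = 1366 days = 3.740 years.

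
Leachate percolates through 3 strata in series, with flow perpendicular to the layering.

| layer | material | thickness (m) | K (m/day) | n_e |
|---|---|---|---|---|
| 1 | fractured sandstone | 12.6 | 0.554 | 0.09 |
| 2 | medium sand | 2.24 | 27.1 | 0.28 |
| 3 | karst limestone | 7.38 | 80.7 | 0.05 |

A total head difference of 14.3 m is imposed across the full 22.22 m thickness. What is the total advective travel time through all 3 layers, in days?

3.41

With flow normal to the layers, continuity requires the same specific discharge q through every layer.
Σ(b_i/K_i) = 12.6/0.554 + 2.24/27.1 + 7.38/80.7 = 22.92 d.
q = Δh / Σ(b_i/K_i) = 14.3 / 22.92 = 0.6240 m/day.
In each layer the seepage velocity is v_i = q/n_i, so the layer transit time is t_i = b_i·n_i / q:
  layer 1 (fractured sandstone): t_1 = 12.6 × 0.09 / 0.6240 = 1.817 d
  layer 2 (medium sand): t_2 = 2.24 × 0.28 / 0.6240 = 1.005 d
  layer 3 (karst limestone): t_3 = 7.38 × 0.05 / 0.6240 = 0.5914 d
Total t = Σ t_i = 3.414 days.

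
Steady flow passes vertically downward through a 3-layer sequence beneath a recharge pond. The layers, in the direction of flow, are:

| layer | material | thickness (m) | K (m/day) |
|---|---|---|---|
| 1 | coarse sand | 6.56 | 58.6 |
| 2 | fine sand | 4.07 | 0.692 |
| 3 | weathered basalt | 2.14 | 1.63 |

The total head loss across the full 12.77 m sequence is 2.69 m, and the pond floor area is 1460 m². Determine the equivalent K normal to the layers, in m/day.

Flow is perpendicular to layering, so the layers act in series and the equivalent K is the thickness-weighted harmonic mean.
Total thickness L = 6.56 + 4.07 + 2.14 = 12.77 m.
Σ(b_i/K_i) = 6.56/58.6 + 4.07/0.692 + 2.14/1.63 = 7.306 d.
K_eq = L / Σ(b_i/K_i) = 12.77 / 7.306 = 1.748 m/day.

1.75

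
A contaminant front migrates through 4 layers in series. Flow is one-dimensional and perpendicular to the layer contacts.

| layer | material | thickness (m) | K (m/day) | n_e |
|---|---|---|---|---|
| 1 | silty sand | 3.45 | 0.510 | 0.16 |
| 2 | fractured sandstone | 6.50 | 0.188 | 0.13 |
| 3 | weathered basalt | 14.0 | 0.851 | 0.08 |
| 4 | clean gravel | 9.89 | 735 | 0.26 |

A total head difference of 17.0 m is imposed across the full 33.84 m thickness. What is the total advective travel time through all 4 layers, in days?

17.3

With flow normal to the layers, continuity requires the same specific discharge q through every layer.
Σ(b_i/K_i) = 3.45/0.510 + 6.50/0.188 + 14.0/0.851 + 9.89/735 = 57.80 d.
q = Δh / Σ(b_i/K_i) = 17.0 / 57.80 = 0.2941 m/day.
In each layer the seepage velocity is v_i = q/n_i, so the layer transit time is t_i = b_i·n_i / q:
  layer 1 (silty sand): t_1 = 3.45 × 0.16 / 0.2941 = 1.877 d
  layer 2 (fractured sandstone): t_2 = 6.50 × 0.13 / 0.2941 = 2.873 d
  layer 3 (weathered basalt): t_3 = 14.0 × 0.08 / 0.2941 = 3.808 d
  layer 4 (clean gravel): t_4 = 9.89 × 0.26 / 0.2941 = 8.743 d
Total t = Σ t_i = 17.30 days.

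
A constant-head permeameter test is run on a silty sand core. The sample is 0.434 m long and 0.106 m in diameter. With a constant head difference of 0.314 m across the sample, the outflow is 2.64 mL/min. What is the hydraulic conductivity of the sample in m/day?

0.595

Cross-sectional area A = π·(d/2)² = π × (0.106/2)² = 0.008825 m².
Convert discharge: 2.64 mL/min = 4.400e-08 m³/s.
Darcy's law rearranged: K = Q·L / (A·Δh) = 4.400e-08 × 0.434 / (0.008825 × 0.314) = 6.891e-06 m/s = 0.5954 m/day.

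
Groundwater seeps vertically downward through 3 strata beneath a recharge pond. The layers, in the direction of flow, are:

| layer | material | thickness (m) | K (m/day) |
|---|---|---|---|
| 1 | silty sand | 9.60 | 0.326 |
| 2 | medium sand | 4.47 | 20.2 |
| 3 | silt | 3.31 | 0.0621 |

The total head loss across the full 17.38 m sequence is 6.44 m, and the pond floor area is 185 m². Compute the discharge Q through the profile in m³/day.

Flow is perpendicular to layering, so the layers act in series and the equivalent K is the thickness-weighted harmonic mean.
Total thickness L = 9.60 + 4.47 + 3.31 = 17.38 m.
Σ(b_i/K_i) = 9.60/0.326 + 4.47/20.2 + 3.31/0.0621 = 82.97 d.
K_eq = L / Σ(b_i/K_i) = 17.38 / 82.97 = 0.2095 m/day.
Q = K_eq · A · (Δh/L) = 0.2095 × 185 × (6.44/17.38) = 14.36 m³/day.

14.4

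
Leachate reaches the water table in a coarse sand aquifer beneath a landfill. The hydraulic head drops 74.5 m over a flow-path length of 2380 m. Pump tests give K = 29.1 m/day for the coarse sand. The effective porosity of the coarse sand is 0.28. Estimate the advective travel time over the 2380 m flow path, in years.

2.00

Hydraulic gradient i = Δh / L = 74.5 / 2380 = 0.03130.
Darcy flux q = K · i = 29.10 × 0.03130 = 0.9109 m/day.
Seepage velocity v = q / n_e = 0.9109 / 0.28 = 3.253 m/day.
Travel time t = L / v = 2380 / 3.253 = 731.6 days = 2.003 years.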